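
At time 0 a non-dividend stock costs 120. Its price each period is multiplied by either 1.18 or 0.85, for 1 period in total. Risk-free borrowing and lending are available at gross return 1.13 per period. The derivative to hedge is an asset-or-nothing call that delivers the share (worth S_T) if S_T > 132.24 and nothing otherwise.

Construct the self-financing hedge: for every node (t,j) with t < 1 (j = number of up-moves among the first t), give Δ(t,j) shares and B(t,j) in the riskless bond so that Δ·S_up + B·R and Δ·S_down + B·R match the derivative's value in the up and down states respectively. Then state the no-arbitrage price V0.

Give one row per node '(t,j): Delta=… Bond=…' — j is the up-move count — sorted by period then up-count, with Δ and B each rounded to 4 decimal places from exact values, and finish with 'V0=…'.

(0,0): Delta=3.5758 Bond=-322.7675
V0=106.3234

Risk-neutral probability p* = (R−d)/(u−d) = (1.13−0.85)/(1.18−0.85) = 0.8485.
Terminal payoffs: V(1,0)=0.0000, V(1,1)=141.6000
Node (0,0) S=120.0000: V=(p*·141.6000+(1−p*)·0.0000)/1.13=106.3234; Δ=(141.6000−0.0000)/(141.6000−102.0000)=3.5758; B=V−Δ·S=-322.7675
Each (Δ,B) replicates both successor values, so the strategy is self-financing and V0 is arbitrage-free.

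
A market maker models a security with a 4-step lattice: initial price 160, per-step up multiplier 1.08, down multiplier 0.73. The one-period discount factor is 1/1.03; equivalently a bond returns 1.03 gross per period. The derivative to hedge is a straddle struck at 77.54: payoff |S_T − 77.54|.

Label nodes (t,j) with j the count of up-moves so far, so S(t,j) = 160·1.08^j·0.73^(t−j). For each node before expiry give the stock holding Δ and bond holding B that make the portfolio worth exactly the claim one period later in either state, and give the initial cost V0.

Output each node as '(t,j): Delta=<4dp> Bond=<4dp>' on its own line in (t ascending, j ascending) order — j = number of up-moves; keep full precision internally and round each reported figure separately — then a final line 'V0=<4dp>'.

(0,0): Delta=0.9802 Bond=-65.5226
(1,0): Delta=0.8630 Bond=-53.7929
(1,1): Delta=0.9934 Bond=-69.7708
(2,0): Delta=0.2221 Bond=-0.7600
(2,1): Delta=0.9352 Bond=-64.5145
(2,2): Delta=1.0000 Bond=-73.0889
(3,0): Delta=-1.0000 Bond=75.2816
(3,1): Delta=0.3597 Bond=-13.4602
(3,2): Delta=1.0000 Bond=-75.2816
(3,3): Delta=1.0000 Bond=-75.2816
V0=91.3137

No-arbitrage ⇒ martingale measure with p* = (R−d)/(u−d) = 0.8571.
Terminal values V(4,·): V(4,0)=32.1028, V(4,1)=10.3179, V(4,2)=21.9119, V(4,3)=69.5944, V(4,4)=140.1382
Node (3,0) S=62.2427: V=(p*·10.3179+(1−p*)·32.1028)/1.03=13.0388; Δ=(10.3179−32.1028)/(67.2221−45.4372)=-1.0000; B=V−Δ·S=75.2816
Node (3,1) S=92.0851: V=(p*·21.9119+(1−p*)·10.3179)/1.03=19.6657; Δ=(21.9119−10.3179)/(99.4519−67.2221)=0.3597; B=V−Δ·S=-13.4602
Node (3,2) S=136.2355: V=(p*·69.5944+(1−p*)·21.9119)/1.03=60.9540; Δ=(69.5944−21.9119)/(147.1344−99.4519)=1.0000; B=V−Δ·S=-75.2816
Node (3,3) S=201.5539: V=(p*·140.1382+(1−p*)·69.5944)/1.03=126.2724; Δ=(140.1382−69.5944)/(217.6782−147.1344)=1.0000; B=V−Δ·S=-75.2816
Node (2,0) S=85.2640: V=(p*·19.6657+(1−p*)·13.0388)/1.03=18.1738; Δ=(19.6657−13.0388)/(92.0851−62.2427)=0.2221; B=V−Δ·S=-0.7600
Node (2,1) S=126.1440: V=(p*·60.9540+(1−p*)·19.6657)/1.03=53.4521; Δ=(60.9540−19.6657)/(136.2355−92.0851)=0.9352; B=V−Δ·S=-64.5145
Node (2,2) S=186.6240: V=(p*·126.2724+(1−p*)·60.9540)/1.03=113.5351; Δ=(126.2724−60.9540)/(201.5539−136.2355)=1.0000; B=V−Δ·S=-73.0889
Node (1,0) S=116.8000: V=(p*·53.4521+(1−p*)·18.1738)/1.03=47.0022; Δ=(53.4521−18.1738)/(126.1440−85.2640)=0.8630; B=V−Δ·S=-53.7929
Node (1,1) S=172.8000: V=(p*·113.5351+(1−p*)·53.4521)/1.03=101.8950; Δ=(113.5351−53.4521)/(186.6240−126.1440)=0.9934; B=V−Δ·S=-69.7708
Node (0,0) S=160.0000: V=(p*·101.8950+(1−p*)·47.0022)/1.03=91.3137; Δ=(101.8950−47.0022)/(172.8000−116.8000)=0.9802; B=V−Δ·S=-65.5226
Root portfolio cost Δ·160+B reproduces V0=91.3137.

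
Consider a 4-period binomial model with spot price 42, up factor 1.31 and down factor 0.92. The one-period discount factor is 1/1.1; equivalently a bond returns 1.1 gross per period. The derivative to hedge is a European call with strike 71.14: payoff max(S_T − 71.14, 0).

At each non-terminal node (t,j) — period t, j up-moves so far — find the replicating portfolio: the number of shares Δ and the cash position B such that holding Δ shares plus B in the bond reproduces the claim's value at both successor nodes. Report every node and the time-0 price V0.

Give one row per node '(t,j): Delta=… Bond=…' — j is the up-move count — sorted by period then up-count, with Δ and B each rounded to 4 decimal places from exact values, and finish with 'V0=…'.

No-arbitrage ⇒ martingale measure with p* = (R−d)/(u−d) = 0.4615.
Terminal payoffs: V(4,0)=0.0000, V(4,1)=0.0000, V(4,2)=0.0000, V(4,3)=15.7262, V(4,4)=52.5500
  t=3,j=0: stock 32.7049 → up 42.8434 (V=0.0000), down 30.0885 (V=0.0000). Price 0.0000; hedge Δ=0.0000, bond B=0.0000.
  t=3,j=1: stock 46.5689 → up 61.0053 (V=0.0000), down 42.8434 (V=0.0000). Price 0.0000; hedge Δ=0.0000, bond B=0.0000.
  t=3,j=2: stock 66.3101 → up 86.8662 (V=15.7262), down 61.0053 (V=0.0000). Price 6.5984; hedge Δ=0.6081, bond B=-33.7253.
  t=3,j=3: stock 94.4198 → up 123.6900 (V=52.5500), down 86.8662 (V=15.7262). Price 29.7471; hedge Δ=1.0000, bond B=-64.6727.
  t=2,j=0: stock 35.5488 → up 46.5689 (V=0.0000), down 32.7049 (V=0.0000). Price 0.0000; hedge Δ=0.0000, bond B=0.0000.
  t=2,j=1: stock 50.6184 → up 66.3101 (V=6.5984), down 46.5689 (V=0.0000). Price 2.7686; hedge Δ=0.3342, bond B=-14.1505.
  t=2,j=2: stock 72.0762 → up 94.4198 (V=29.7471), down 66.3101 (V=6.5984). Price 15.7113; hedge Δ=0.8235, bond B=-43.6443.
  t=1,j=0: stock 38.6400 → up 50.6184 (V=2.7686), down 35.5488 (V=0.0000). Price 1.1616; hedge Δ=0.1837, bond B=-5.9373.
  t=1,j=1: stock 55.0200 → up 72.0762 (V=15.7113), down 50.6184 (V=2.7686). Price 7.9474; hedge Δ=0.6032, bond B=-25.2391.
  t=0,j=0: stock 42.0000 → up 55.0200 (V=7.9474), down 38.6400 (V=1.1616). Price 3.9032; hedge Δ=0.4143, bond B=-13.4962.
Check: Δ(0,0)·S0 + B(0,0) = 3.9032 = V0.

(0,0): Delta=0.4143 Bond=-13.4962
(1,0): Delta=0.1837 Bond=-5.9373
(1,1): Delta=0.6032 Bond=-25.2391
(2,0): Delta=0.0000 Bond=0.0000
(2,1): Delta=0.3342 Bond=-14.1505
(2,2): Delta=0.8235 Bond=-43.6443
(3,0): Delta=0.0000 Bond=0.0000
(3,1): Delta=0.0000 Bond=0.0000
(3,2): Delta=0.6081 Bond=-33.7253
(3,3): Delta=1.0000 Bond=-64.6727
V0=3.9032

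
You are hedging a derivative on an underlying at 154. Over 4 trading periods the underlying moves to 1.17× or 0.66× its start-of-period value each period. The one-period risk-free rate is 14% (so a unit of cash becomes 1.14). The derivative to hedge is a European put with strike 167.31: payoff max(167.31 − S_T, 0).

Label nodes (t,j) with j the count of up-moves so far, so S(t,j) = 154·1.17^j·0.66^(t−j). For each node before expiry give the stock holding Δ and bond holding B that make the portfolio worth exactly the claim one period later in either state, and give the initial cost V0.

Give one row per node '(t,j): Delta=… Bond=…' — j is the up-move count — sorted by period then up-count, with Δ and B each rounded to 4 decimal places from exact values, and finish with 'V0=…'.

The replicating-portfolio and risk-neutral prices coincide; use p* = (1.14−0.66)/(1.17−0.66) = 0.9412 for the latter.
Terminal values V(4,·): V(4,0)=138.0889, V(4,1)=115.5090, V(4,2)=75.4809, V(4,3)=4.5221, V(4,4)=0.0000
Node (3,0) S=44.2744: V=(p*·115.5090+(1−p*)·138.0889)/1.14=102.4888; Δ=(115.5090−138.0889)/(51.8010−29.2211)=-1.0000; B=V−Δ·S=146.7632
Node (3,1) S=78.4864: V=(p*·75.4809+(1−p*)·115.5090)/1.14=68.2767; Δ=(75.4809−115.5090)/(91.8291−51.8010)=-1.0000; B=V−Δ·S=146.7632
Node (3,2) S=139.1350: V=(p*·4.5221+(1−p*)·75.4809)/1.14=7.6282; Δ=(4.5221−75.4809)/(162.7879−91.8291)=-1.0000; B=V−Δ·S=146.7632
Node (3,3) S=246.6484: V=(p*·0.0000+(1−p*)·4.5221)/1.14=0.2333; Δ=(0.0000−4.5221)/(288.5786−162.7879)=-0.0359; B=V−Δ·S=9.1001
Node (2,0) S=67.0824: V=(p*·68.2767+(1−p*)·102.4888)/1.14=61.6572; Δ=(68.2767−102.4888)/(78.4864−44.2744)=-1.0000; B=V−Δ·S=128.7396
Node (2,1) S=118.9188: V=(p*·7.6282+(1−p*)·68.2767)/1.14=9.8208; Δ=(7.6282−68.2767)/(139.1350−78.4864)=-1.0000; B=V−Δ·S=128.7396
Node (2,2) S=210.8106: V=(p*·0.2333+(1−p*)·7.6282)/1.14=0.5863; Δ=(0.2333−7.6282)/(246.6484−139.1350)=-0.0688; B=V−Δ·S=15.0859
Node (1,0) S=101.6400: V=(p*·9.8208+(1−p*)·61.6572)/1.14=11.2895; Δ=(9.8208−61.6572)/(118.9188−67.0824)=-1.0000; B=V−Δ·S=112.9295
Node (1,1) S=180.1800: V=(p*·0.5863+(1−p*)·9.8208)/1.14=0.9908; Δ=(0.5863−9.8208)/(210.8106−118.9188)=-0.1005; B=V−Δ·S=19.0977
Node (0,0) S=154.0000: V=(p*·0.9908+(1−p*)·11.2895)/1.14=1.4005; Δ=(0.9908−11.2895)/(180.1800−101.6400)=-0.1311; B=V−Δ·S=21.5941
Check: Δ(0,0)·S0 + B(0,0) = 1.4005 = V0.

(0,0): Delta=-0.1311 Bond=21.5941
(1,0): Delta=-1.0000 Bond=112.9295
(1,1): Delta=-0.1005 Bond=19.0977
(2,0): Delta=-1.0000 Bond=128.7396
(2,1): Delta=-1.0000 Bond=128.7396
(2,2): Delta=-0.0688 Bond=15.0859
(3,0): Delta=-1.0000 Bond=146.7632
(3,1): Delta=-1.0000 Bond=146.7632
(3,2): Delta=-1.0000 Bond=146.7632
(3,3): Delta=-0.0359 Bond=9.1001
V0=1.4005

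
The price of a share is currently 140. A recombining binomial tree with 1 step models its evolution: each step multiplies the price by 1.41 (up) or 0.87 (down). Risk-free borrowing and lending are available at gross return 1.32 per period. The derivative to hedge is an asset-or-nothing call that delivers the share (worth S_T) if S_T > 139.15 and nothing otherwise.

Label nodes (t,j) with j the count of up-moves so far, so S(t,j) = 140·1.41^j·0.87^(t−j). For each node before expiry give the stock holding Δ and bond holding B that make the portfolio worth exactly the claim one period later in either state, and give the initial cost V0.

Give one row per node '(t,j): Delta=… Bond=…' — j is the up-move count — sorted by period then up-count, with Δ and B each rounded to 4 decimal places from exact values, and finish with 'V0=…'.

(0,0): Delta=2.6111 Bond=-240.9343
V0=124.6212

No-arbitrage ⇒ martingale measure with p* = (R−d)/(u−d) = 0.8333.
Terminal values V(1,·): V(1,0)=0.0000, V(1,1)=197.4000
Node (0,0) S=140.0000: V=(p*·197.4000+(1−p*)·0.0000)/1.32=124.6212; Δ=(197.4000−0.0000)/(197.4000−121.8000)=2.6111; B=V−Δ·S=-240.9343
Check: Δ(0,0)·S0 + B(0,0) = 124.6212 = V0.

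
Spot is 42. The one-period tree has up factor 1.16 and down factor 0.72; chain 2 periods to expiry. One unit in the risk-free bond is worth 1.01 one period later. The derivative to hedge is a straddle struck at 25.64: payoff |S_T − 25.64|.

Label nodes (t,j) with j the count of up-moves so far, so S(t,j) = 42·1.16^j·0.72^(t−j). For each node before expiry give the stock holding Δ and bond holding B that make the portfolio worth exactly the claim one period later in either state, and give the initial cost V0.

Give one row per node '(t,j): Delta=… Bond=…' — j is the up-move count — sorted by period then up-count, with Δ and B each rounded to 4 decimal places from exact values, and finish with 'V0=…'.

The replicating-portfolio and risk-neutral prices coincide; use p* = (1.01−0.72)/(1.16−0.72) = 0.6591 for the latter.
At expiry t=2: V(2,0)=3.8672, V(2,1)=9.4384, V(2,2)=30.8752
(1,0): S=30.2400. Δ = (V_up−V_dn)/(S_up−S_dn) = (9.4384−3.8672)/(35.0784−21.7728) = 0.4187. V = [p*·9.4384 + (1−p*)·3.8672]/1.01 = 7.4645. B = V − Δ·S = -5.1973.
(1,1): S=48.7200. Δ = (V_up−V_dn)/(S_up−S_dn) = (30.8752−9.4384)/(56.5152−35.0784) = 1.0000. V = [p*·30.8752 + (1−p*)·9.4384]/1.01 = 23.3339. B = V − Δ·S = -25.3861.
(0,0): S=42.0000. Δ = (V_up−V_dn)/(S_up−S_dn) = (23.3339−7.4645)/(48.7200−30.2400) = 0.8587. V = [p*·23.3339 + (1−p*)·7.4645]/1.01 = 17.7464. B = V − Δ·S = -18.3204.
Self-financing check: at every node Δ·S+B equals the discounted successor values.

(0,0): Delta=0.8587 Bond=-18.3204
(1,0): Delta=0.4187 Bond=-5.1973
(1,1): Delta=1.0000 Bond=-25.3861
V0=17.7464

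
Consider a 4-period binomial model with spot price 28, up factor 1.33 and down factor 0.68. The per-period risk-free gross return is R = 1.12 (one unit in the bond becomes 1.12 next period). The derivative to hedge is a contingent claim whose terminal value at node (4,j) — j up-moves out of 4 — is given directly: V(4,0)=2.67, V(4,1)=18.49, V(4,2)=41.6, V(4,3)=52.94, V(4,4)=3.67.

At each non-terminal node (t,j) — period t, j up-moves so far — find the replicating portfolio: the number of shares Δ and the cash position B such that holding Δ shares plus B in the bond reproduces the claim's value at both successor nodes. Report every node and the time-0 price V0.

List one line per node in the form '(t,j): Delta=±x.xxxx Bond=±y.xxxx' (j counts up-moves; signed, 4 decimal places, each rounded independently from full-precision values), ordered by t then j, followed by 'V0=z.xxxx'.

No-arbitrage ⇒ martingale measure with p* = (R−d)/(u−d) = 0.6769.
At expiry t=4: V(4,0)=2.6700, V(4,1)=18.4900, V(4,2)=41.6000, V(4,3)=52.9400, V(4,4)=3.6700
Node (3,0) S=8.8041: V=(p*·18.4900+(1−p*)·2.6700)/1.12=11.9455; Δ=(18.4900−2.6700)/(11.7094−5.9868)=2.7644; B=V−Δ·S=-12.3930
Node (3,1) S=17.2198: V=(p*·41.6000+(1−p*)·18.4900)/1.12=30.4765; Δ=(41.6000−18.4900)/(22.9023−11.7094)=2.0647; B=V−Δ·S=-5.0773
Node (3,2) S=33.6799: V=(p*·52.9400+(1−p*)·41.6000)/1.12=43.9967; Δ=(52.9400−41.6000)/(44.7942−22.9023)=0.5180; B=V−Δ·S=26.5505
Node (3,3) S=65.8738: V=(p*·3.6700+(1−p*)·52.9400)/1.12=17.4893; Δ=(3.6700−52.9400)/(87.6122−44.7942)=-1.1507; B=V−Δ·S=93.2893
Node (2,0) S=12.9472: V=(p*·30.4765+(1−p*)·11.9455)/1.12=21.8657; Δ=(30.4765−11.9455)/(17.2198−8.8041)=2.2020; B=V−Δ·S=-6.6436
Node (2,1) S=25.3232: V=(p*·43.9967+(1−p*)·30.4765)/1.12=35.3827; Δ=(43.9967−30.4765)/(33.6799−17.2198)=0.8214; B=V−Δ·S=14.5824
Node (2,2) S=49.5292: V=(p*·17.4893+(1−p*)·43.9967)/1.12=23.2618; Δ=(17.4893−43.9967)/(65.8738−33.6799)=-0.8234; B=V−Δ·S=64.0424
Node (1,0) S=19.0400: V=(p*·35.3827+(1−p*)·21.8657)/1.12=27.6926; Δ=(35.3827−21.8657)/(25.3232−12.9472)=1.0922; B=V−Δ·S=6.8971
Node (1,1) S=37.2400: V=(p*·23.2618+(1−p*)·35.3827)/1.12=24.2659; Δ=(23.2618−35.3827)/(49.5292−25.3232)=-0.5007; B=V−Δ·S=42.9134
Node (0,0) S=28.0000: V=(p*·24.2659+(1−p*)·27.6926)/1.12=22.6544; Δ=(24.2659−27.6926)/(37.2400−19.0400)=-0.1883; B=V−Δ·S=27.9262
The time-0 hedge costs 22.6544, which is the no-arbitrage price.

(0,0): Delta=-0.1883 Bond=27.9262
(1,0): Delta=1.0922 Bond=6.8971
(1,1): Delta=-0.5007 Bond=42.9134
(2,0): Delta=2.2020 Bond=-6.6436
(2,1): Delta=0.8214 Bond=14.5824
(2,2): Delta=-0.8234 Bond=64.0424
(3,0): Delta=2.7644 Bond=-12.3930
(3,1): Delta=2.0647 Bond=-5.0773
(3,2): Delta=0.5180 Bond=26.5505
(3,3): Delta=-1.1507 Bond=93.2893
V0=22.6544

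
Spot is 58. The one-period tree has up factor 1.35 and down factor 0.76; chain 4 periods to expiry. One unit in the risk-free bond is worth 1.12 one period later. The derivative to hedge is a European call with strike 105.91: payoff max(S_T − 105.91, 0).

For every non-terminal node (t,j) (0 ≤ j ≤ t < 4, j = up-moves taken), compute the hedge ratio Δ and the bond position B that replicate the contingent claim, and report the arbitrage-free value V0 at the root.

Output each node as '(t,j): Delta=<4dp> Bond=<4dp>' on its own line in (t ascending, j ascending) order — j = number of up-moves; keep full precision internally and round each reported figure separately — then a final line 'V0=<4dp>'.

(0,0): Delta=0.4209 Bond=-16.1969
(1,0): Delta=0.0290 Bond=-0.8682
(1,1): Delta=0.5618 Bond=-29.1756
(2,0): Delta=0.0000 Bond=0.0000
(2,1): Delta=0.0395 Bond=-1.5936
(2,2): Delta=0.7497 Bond=-52.5352
(3,0): Delta=0.0000 Bond=0.0000
(3,1): Delta=0.0000 Bond=0.0000
(3,2): Delta=0.0537 Bond=-2.9251
(3,3): Delta=1.0000 Bond=-94.5625
V0=8.2133

Under the risk-neutral measure, an up-move has probability p* = (R−d)/(u−d) = 0.6102 and values discount at R = 1.12.
Terminal payoffs: V(4,0)=0.0000, V(4,1)=0.0000, V(4,2)=0.0000, V(4,3)=2.5433, V(4,4)=86.7374
(3,0): S=25.4606. Δ = (V_up−V_dn)/(S_up−S_dn) = (0.0000−0.0000)/(34.3718−19.3501) = 0.0000. V = [p*·0.0000 + (1−p*)·0.0000]/1.12 = 0.0000. B = V − Δ·S = 0.0000.
(3,1): S=45.2261. Δ = (V_up−V_dn)/(S_up−S_dn) = (0.0000−0.0000)/(61.0552−34.3718) = 0.0000. V = [p*·0.0000 + (1−p*)·0.0000]/1.12 = 0.0000. B = V − Δ·S = 0.0000.
(3,2): S=80.3358. Δ = (V_up−V_dn)/(S_up−S_dn) = (2.5433−0.0000)/(108.4533−61.0552) = 0.0537. V = [p*·2.5433 + (1−p*)·0.0000]/1.12 = 1.3856. B = V − Δ·S = -2.9251.
(3,3): S=142.7018. Δ = (V_up−V_dn)/(S_up−S_dn) = (86.7374−2.5433)/(192.6474−108.4533) = 1.0000. V = [p*·86.7374 + (1−p*)·2.5433]/1.12 = 48.1393. B = V − Δ·S = -94.5625.
(2,0): S=33.5008. Δ = (V_up−V_dn)/(S_up−S_dn) = (0.0000−0.0000)/(45.2261−25.4606) = 0.0000. V = [p*·0.0000 + (1−p*)·0.0000]/1.12 = 0.0000. B = V − Δ·S = 0.0000.
(2,1): S=59.5080. Δ = (V_up−V_dn)/(S_up−S_dn) = (1.3856−0.0000)/(80.3358−45.2261) = 0.0395. V = [p*·1.3856 + (1−p*)·0.0000]/1.12 = 0.7549. B = V − Δ·S = -1.5936.
(2,2): S=105.7050. Δ = (V_up−V_dn)/(S_up−S_dn) = (48.1393−1.3856)/(142.7018−80.3358) = 0.7497. V = [p*·48.1393 + (1−p*)·1.3856]/1.12 = 26.7083. B = V − Δ·S = -52.5352.
(1,0): S=44.0800. Δ = (V_up−V_dn)/(S_up−S_dn) = (0.7549−0.0000)/(59.5080−33.5008) = 0.0290. V = [p*·0.7549 + (1−p*)·0.0000]/1.12 = 0.4112. B = V − Δ·S = -0.8682.
(1,1): S=78.3000. Δ = (V_up−V_dn)/(S_up−S_dn) = (26.7083−0.7549)/(105.7050−59.5080) = 0.5618. V = [p*·26.7083 + (1−p*)·0.7549]/1.12 = 14.8132. B = V − Δ·S = -29.1756.
(0,0): S=58.0000. Δ = (V_up−V_dn)/(S_up−S_dn) = (14.8132−0.4112)/(78.3000−44.0800) = 0.4209. V = [p*·14.8132 + (1−p*)·0.4112]/1.12 = 8.2133. B = V − Δ·S = -16.1969.
The time-0 hedge costs 8.2133, which is the no-arbitrage price.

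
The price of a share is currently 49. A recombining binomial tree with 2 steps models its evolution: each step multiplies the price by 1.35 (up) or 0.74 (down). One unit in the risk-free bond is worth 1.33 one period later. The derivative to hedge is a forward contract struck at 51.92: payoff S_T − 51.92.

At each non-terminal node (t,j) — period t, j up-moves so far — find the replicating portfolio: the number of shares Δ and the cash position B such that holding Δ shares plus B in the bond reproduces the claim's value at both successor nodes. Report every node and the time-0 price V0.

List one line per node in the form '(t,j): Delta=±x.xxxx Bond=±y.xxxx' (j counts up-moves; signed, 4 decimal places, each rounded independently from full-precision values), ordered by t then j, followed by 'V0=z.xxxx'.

The replicating-portfolio and risk-neutral prices coincide; use p* = (1.33−0.74)/(1.35−0.74) = 0.9672 for the latter.
Terminal values V(2,·): V(2,0)=-25.0876, V(2,1)=-2.9690, V(2,2)=37.3825
(1,0): S=36.2600. Δ = (V_up−V_dn)/(S_up−S_dn) = (-2.9690−-25.0876)/(48.9510−26.8324) = 1.0000. V = [p*·-2.9690 + (1−p*)·-25.0876]/1.33 = -2.7776. B = V − Δ·S = -39.0376.
(1,1): S=66.1500. Δ = (V_up−V_dn)/(S_up−S_dn) = (37.3825−-2.9690)/(89.3025−48.9510) = 1.0000. V = [p*·37.3825 + (1−p*)·-2.9690]/1.33 = 27.1124. B = V − Δ·S = -39.0376.
(0,0): S=49.0000. Δ = (V_up−V_dn)/(S_up−S_dn) = (27.1124−-2.7776)/(66.1500−36.2600) = 1.0000. V = [p*·27.1124 + (1−p*)·-2.7776]/1.33 = 19.6484. B = V − Δ·S = -29.3516.
The time-0 hedge costs 19.6484, which is the no-arbitrage price.

(0,0): Delta=1.0000 Bond=-29.3516
(1,0): Delta=1.0000 Bond=-39.0376
(1,1): Delta=1.0000 Bond=-39.0376
V0=19.6484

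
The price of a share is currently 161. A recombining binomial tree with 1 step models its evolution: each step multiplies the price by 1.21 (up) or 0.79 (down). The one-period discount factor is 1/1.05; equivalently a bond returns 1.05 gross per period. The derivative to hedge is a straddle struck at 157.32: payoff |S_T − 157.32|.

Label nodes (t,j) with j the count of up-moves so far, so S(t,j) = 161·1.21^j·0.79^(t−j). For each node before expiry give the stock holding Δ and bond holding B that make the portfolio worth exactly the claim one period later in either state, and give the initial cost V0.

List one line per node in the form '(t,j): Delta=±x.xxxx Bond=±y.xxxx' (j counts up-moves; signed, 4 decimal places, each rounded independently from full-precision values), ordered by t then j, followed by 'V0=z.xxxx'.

(0,0): Delta=0.1088 Bond=15.5107
V0=33.0345

Risk-neutral probability p* = (R−d)/(u−d) = (1.05−0.79)/(1.21−0.79) = 0.6190.
Terminal payoffs: V(1,0)=30.1300, V(1,1)=37.4900
  t=0,j=0: stock 161.0000 → up 194.8100 (V=37.4900), down 127.1900 (V=30.1300). Price 33.0345; hedge Δ=0.1088, bond B=15.5107.
Self-financing check: at every node Δ·S+B equals the discounted successor values.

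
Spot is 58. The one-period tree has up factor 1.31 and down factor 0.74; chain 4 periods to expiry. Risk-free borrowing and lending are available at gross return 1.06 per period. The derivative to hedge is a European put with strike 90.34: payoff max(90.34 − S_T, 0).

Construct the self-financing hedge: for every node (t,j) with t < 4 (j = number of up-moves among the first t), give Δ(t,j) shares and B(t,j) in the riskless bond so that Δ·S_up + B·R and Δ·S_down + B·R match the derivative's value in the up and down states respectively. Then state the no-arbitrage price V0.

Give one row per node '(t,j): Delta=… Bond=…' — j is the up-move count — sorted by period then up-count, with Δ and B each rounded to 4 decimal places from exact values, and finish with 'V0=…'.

Risk-neutral probability p* = (R−d)/(u−d) = (1.06−0.74)/(1.31−0.74) = 0.5614.
Terminal values V(4,·): V(4,0)=72.9478, V(4,1)=59.5511, V(4,2)=35.8353, V(4,3)=0.0000, V(4,4)=0.0000
  t=3,j=0: stock 23.5030 → up 30.7889 (V=59.5511), down 17.3922 (V=72.9478). Price 61.7234; hedge Δ=-1.0000, bond B=85.2264.
  t=3,j=1: stock 41.6066 → up 54.5047 (V=35.8353), down 30.7889 (V=59.5511). Price 43.6198; hedge Δ=-1.0000, bond B=85.2264.
  t=3,j=2: stock 73.6550 → up 96.4881 (V=0.0000), down 54.5047 (V=35.8353). Price 14.8276; hedge Δ=-0.8536, bond B=77.6965.
  t=3,j=3: stock 130.3893 → up 170.8100 (V=0.0000), down 96.4881 (V=0.0000). Price 0.0000; hedge Δ=0.0000, bond B=0.0000.
  t=2,j=0: stock 31.7608 → up 41.6066 (V=43.6198), down 23.5030 (V=61.7234). Price 48.6415; hedge Δ=-1.0000, bond B=80.4023.
  t=2,j=1: stock 56.2252 → up 73.6550 (V=14.8276), down 41.6066 (V=43.6198). Price 25.9016; hedge Δ=-0.8984, bond B=76.4142.
  t=2,j=2: stock 99.5338 → up 130.3893 (V=0.0000), down 73.6550 (V=14.8276). Price 6.1352; hedge Δ=-0.2614, bond B=32.1485.
  t=1,j=0: stock 42.9200 → up 56.2252 (V=25.9016), down 31.7608 (V=48.6415). Price 33.8446; hedge Δ=-0.9295, bond B=73.7390.
  t=1,j=1: stock 75.9800 → up 99.5338 (V=6.1352), down 56.2252 (V=25.9016). Price 13.9667; hedge Δ=-0.4564, bond B=48.6446.
  t=0,j=0: stock 58.0000 → up 75.9800 (V=13.9667), down 42.9200 (V=33.8446). Price 21.4010; hedge Δ=-0.6013, bond B=56.2745.
Check: Δ(0,0)·S0 + B(0,0) = 21.4010 = V0.

(0,0): Delta=-0.6013 Bond=56.2745
(1,0): Delta=-0.9295 Bond=73.7390
(1,1): Delta=-0.4564 Bond=48.6446
(2,0): Delta=-1.0000 Bond=80.4023
(2,1): Delta=-0.8984 Bond=76.4142
(2,2): Delta=-0.2614 Bond=32.1485
(3,0): Delta=-1.0000 Bond=85.2264
(3,1): Delta=-1.0000 Bond=85.2264
(3,2): Delta=-0.8536 Bond=77.6965
(3,3): Delta=0.0000 Bond=0.0000
V0=21.4010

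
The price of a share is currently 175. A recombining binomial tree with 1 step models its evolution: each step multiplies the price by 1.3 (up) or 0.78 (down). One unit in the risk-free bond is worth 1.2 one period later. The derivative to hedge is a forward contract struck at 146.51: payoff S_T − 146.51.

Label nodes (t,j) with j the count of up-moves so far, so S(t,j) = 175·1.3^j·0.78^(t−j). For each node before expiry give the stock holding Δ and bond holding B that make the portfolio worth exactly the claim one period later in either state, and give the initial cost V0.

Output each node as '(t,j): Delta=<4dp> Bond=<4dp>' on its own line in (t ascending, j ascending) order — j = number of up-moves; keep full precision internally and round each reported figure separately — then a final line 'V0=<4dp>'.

(0,0): Delta=1.0000 Bond=-122.0917
V0=52.9083

The replicating-portfolio and risk-neutral prices coincide; use p* = (1.2−0.78)/(1.3−0.78) = 0.8077 for the latter.
Terminal values V(1,·): V(1,0)=-10.0100, V(1,1)=80.9900
  t=0,j=0: stock 175.0000 → up 227.5000 (V=80.9900), down 136.5000 (V=-10.0100). Price 52.9083; hedge Δ=1.0000, bond B=-122.0917.
Self-financing check: at every node Δ·S+B equals the discounted successor values.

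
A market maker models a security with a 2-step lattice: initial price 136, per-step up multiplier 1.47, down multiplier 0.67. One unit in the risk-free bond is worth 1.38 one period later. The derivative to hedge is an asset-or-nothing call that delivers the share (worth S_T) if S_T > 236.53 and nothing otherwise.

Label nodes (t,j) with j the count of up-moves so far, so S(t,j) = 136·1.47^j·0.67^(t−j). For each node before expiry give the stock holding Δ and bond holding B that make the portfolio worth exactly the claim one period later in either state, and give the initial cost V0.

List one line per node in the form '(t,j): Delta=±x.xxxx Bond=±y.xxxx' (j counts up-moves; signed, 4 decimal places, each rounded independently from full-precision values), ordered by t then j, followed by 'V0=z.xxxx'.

No-arbitrage ⇒ martingale measure with p* = (R−d)/(u−d) = 0.8875.
Terminal values V(2,·): V(2,0)=0.0000, V(2,1)=0.0000, V(2,2)=293.8824
  t=1,j=0: stock 91.1200 → up 133.9464 (V=0.0000), down 61.0504 (V=0.0000). Price 0.0000; hedge Δ=0.0000, bond B=0.0000.
  t=1,j=1: stock 199.9200 → up 293.8824 (V=293.8824), down 133.9464 (V=0.0000). Price 189.0005; hedge Δ=1.8375, bond B=-178.3525.
  t=0,j=0: stock 136.0000 → up 199.9200 (V=189.0005), down 91.1200 (V=0.0000). Price 121.5492; hedge Δ=1.7371, bond B=-114.7014.
The time-0 hedge costs 121.5492, which is the no-arbitrage price.

(0,0): Delta=1.7371 Bond=-114.7014
(1,0): Delta=0.0000 Bond=0.0000
(1,1): Delta=1.8375 Bond=-178.3525
V0=121.5492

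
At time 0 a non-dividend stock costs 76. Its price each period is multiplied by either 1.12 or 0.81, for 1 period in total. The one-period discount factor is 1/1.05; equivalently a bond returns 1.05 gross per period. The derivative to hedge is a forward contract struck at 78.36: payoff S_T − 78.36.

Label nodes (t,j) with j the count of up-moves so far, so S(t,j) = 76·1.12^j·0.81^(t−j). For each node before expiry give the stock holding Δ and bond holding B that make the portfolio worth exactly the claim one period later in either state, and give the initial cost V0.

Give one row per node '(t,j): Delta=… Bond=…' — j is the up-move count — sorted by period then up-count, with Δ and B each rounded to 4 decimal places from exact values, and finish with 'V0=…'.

Since d<R<u, set p* = (R−d)/(u−d) = 0.7742; price each node as the discounted p*-expectation of its children.
Payoff layer (t=1): V(1,0)=-16.8000, V(1,1)=6.7600
(0,0): S=76.0000. Δ = (V_up−V_dn)/(S_up−S_dn) = (6.7600−-16.8000)/(85.1200−61.5600) = 1.0000. V = [p*·6.7600 + (1−p*)·-16.8000]/1.05 = 1.3714. B = V − Δ·S = -74.6286.
Each (Δ,B) replicates both successor values, so the strategy is self-financing and V0 is arbitrage-free.

(0,0): Delta=1.0000 Bond=-74.6286
V0=1.3714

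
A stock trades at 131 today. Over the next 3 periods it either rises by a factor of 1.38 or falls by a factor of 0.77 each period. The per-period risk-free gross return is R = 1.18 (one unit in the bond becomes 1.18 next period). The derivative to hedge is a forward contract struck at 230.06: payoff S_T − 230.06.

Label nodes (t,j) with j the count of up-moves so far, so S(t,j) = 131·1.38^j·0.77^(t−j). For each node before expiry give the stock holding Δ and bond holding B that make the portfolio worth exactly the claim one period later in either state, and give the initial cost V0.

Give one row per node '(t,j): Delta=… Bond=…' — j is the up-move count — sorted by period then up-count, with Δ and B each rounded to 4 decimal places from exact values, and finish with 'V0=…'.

The replicating-portfolio and risk-neutral prices coincide; use p* = (1.18−0.77)/(1.38−0.77) = 0.6721 for the latter.
Terminal payoffs: V(3,0)=-170.2542, V(3,1)=-122.8755, V(3,2)=-37.9632, V(3,3)=114.2174
(2,0): S=77.6699. Δ = (V_up−V_dn)/(S_up−S_dn) = (-122.8755−-170.2542)/(107.1845−59.8058) = 1.0000. V = [p*·-122.8755 + (1−p*)·-170.2542]/1.18 = -117.2962. B = V − Δ·S = -194.9661.
(2,1): S=139.2006. Δ = (V_up−V_dn)/(S_up−S_dn) = (-37.9632−-122.8755)/(192.0968−107.1845) = 1.0000. V = [p*·-37.9632 + (1−p*)·-122.8755]/1.18 = -55.7655. B = V − Δ·S = -194.9661.
(2,2): S=249.4764. Δ = (V_up−V_dn)/(S_up−S_dn) = (114.2174−-37.9632)/(344.2774−192.0968) = 1.0000. V = [p*·114.2174 + (1−p*)·-37.9632]/1.18 = 54.5103. B = V − Δ·S = -194.9661.
(1,0): S=100.8700. Δ = (V_up−V_dn)/(S_up−S_dn) = (-55.7655−-117.2962)/(139.2006−77.6699) = 1.0000. V = [p*·-55.7655 + (1−p*)·-117.2962]/1.18 = -64.3555. B = V − Δ·S = -165.2255.
(1,1): S=180.7800. Δ = (V_up−V_dn)/(S_up−S_dn) = (54.5103−-55.7655)/(249.4764−139.2006) = 1.0000. V = [p*·54.5103 + (1−p*)·-55.7655]/1.18 = 15.5545. B = V − Δ·S = -165.2255.
(0,0): S=131.0000. Δ = (V_up−V_dn)/(S_up−S_dn) = (15.5545−-64.3555)/(180.7800−100.8700) = 1.0000. V = [p*·15.5545 + (1−p*)·-64.3555]/1.18 = -9.0216. B = V − Δ·S = -140.0216.
Self-financing check: at every node Δ·S+B equals the discounted successor values.

(0,0): Delta=1.0000 Bond=-140.0216
(1,0): Delta=1.0000 Bond=-165.2255
(1,1): Delta=1.0000 Bond=-165.2255
(2,0): Delta=1.0000 Bond=-194.9661
(2,1): Delta=1.0000 Bond=-194.9661
(2,2): Delta=1.0000 Bond=-194.9661
V0=-9.0216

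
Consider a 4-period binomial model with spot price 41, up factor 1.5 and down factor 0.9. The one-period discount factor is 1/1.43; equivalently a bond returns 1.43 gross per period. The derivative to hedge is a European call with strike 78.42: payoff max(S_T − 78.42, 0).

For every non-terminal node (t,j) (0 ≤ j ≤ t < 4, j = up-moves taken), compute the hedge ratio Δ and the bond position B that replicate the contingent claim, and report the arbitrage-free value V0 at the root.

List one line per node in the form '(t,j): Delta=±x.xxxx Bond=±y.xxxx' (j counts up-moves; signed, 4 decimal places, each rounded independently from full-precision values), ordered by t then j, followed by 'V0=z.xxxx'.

Risk-neutral probability p* = (R−d)/(u−d) = (1.43−0.9)/(1.5−0.9) = 0.8833.
Terminal payoffs: V(4,0)=0.0000, V(4,1)=0.0000, V(4,2)=0.0000, V(4,3)=46.1175, V(4,4)=129.1425
(3,0): S=29.8890. Δ = (V_up−V_dn)/(S_up−S_dn) = (0.0000−0.0000)/(44.8335−26.9001) = 0.0000. V = [p*·0.0000 + (1−p*)·0.0000]/1.43 = 0.0000. B = V − Δ·S = 0.0000.
(3,1): S=49.8150. Δ = (V_up−V_dn)/(S_up−S_dn) = (0.0000−0.0000)/(74.7225−44.8335) = 0.0000. V = [p*·0.0000 + (1−p*)·0.0000]/1.43 = 0.0000. B = V − Δ·S = 0.0000.
(3,2): S=83.0250. Δ = (V_up−V_dn)/(S_up−S_dn) = (46.1175−0.0000)/(124.5375−74.7225) = 0.9258. V = [p*·46.1175 + (1−p*)·0.0000]/1.43 = 28.4875. B = V − Δ·S = -48.3750.
(3,3): S=138.3750. Δ = (V_up−V_dn)/(S_up−S_dn) = (129.1425−46.1175)/(207.5625−124.5375) = 1.0000. V = [p*·129.1425 + (1−p*)·46.1175]/1.43 = 83.5358. B = V − Δ·S = -54.8392.
(2,0): S=33.2100. Δ = (V_up−V_dn)/(S_up−S_dn) = (0.0000−0.0000)/(49.8150−29.8890) = 0.0000. V = [p*·0.0000 + (1−p*)·0.0000]/1.43 = 0.0000. B = V − Δ·S = 0.0000.
(2,1): S=55.3500. Δ = (V_up−V_dn)/(S_up−S_dn) = (28.4875−0.0000)/(83.0250−49.8150) = 0.8578. V = [p*·28.4875 + (1−p*)·0.0000]/1.43 = 17.5972. B = V − Δ·S = -29.8820.
(2,2): S=92.2500. Δ = (V_up−V_dn)/(S_up−S_dn) = (83.5358−28.4875)/(138.3750−83.0250) = 0.9945. V = [p*·83.5358 + (1−p*)·28.4875]/1.43 = 53.9255. B = V − Δ·S = -37.8217.
(1,0): S=36.9000. Δ = (V_up−V_dn)/(S_up−S_dn) = (17.5972−0.0000)/(55.3500−33.2100) = 0.7948. V = [p*·17.5972 + (1−p*)·0.0000]/1.43 = 10.8700. B = V − Δ·S = -18.4586.
(1,1): S=61.5000. Δ = (V_up−V_dn)/(S_up−S_dn) = (53.9255−17.5972)/(92.2500−55.3500) = 0.9845. V = [p*·53.9255 + (1−p*)·17.5972]/1.43 = 34.7463. B = V − Δ·S = -25.8010.
(0,0): S=41.0000. Δ = (V_up−V_dn)/(S_up−S_dn) = (34.7463−10.8700)/(61.5000−36.9000) = 0.9706. V = [p*·34.7463 + (1−p*)·10.8700]/1.43 = 22.3502. B = V − Δ·S = -17.4436.
The time-0 hedge costs 22.3502, which is the no-arbitrage price.

(0,0): Delta=0.9706 Bond=-17.4436
(1,0): Delta=0.7948 Bond=-18.4586
(1,1): Delta=0.9845 Bond=-25.8010
(2,0): Delta=0.0000 Bond=0.0000
(2,1): Delta=0.8578 Bond=-29.8820
(2,2): Delta=0.9945 Bond=-37.8217
(3,0): Delta=0.0000 Bond=0.0000
(3,1): Delta=0.0000 Bond=0.0000
(3,2): Delta=0.9258 Bond=-48.3750
(3,3): Delta=1.0000 Bond=-54.8392
V0=22.3502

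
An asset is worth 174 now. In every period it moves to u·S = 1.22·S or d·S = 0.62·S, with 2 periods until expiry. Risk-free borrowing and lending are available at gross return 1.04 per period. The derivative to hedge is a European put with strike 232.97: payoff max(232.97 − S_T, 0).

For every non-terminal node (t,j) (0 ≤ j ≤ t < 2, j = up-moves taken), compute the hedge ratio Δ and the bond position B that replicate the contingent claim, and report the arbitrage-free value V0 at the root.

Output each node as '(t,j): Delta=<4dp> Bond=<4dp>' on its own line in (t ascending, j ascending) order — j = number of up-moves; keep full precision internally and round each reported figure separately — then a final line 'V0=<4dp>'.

(0,0): Delta=-0.8323 Bond=197.9983
(1,0): Delta=-1.0000 Bond=224.0096
(1,1): Delta=-0.7958 Bond=198.1648
V0=53.1780

Since d<R<u, set p* = (R−d)/(u−d) = 0.7000; price each node as the discounted p*-expectation of its children.
At expiry t=2: V(2,0)=166.0844, V(2,1)=101.3564, V(2,2)=0.0000
(1,0): S=107.8800. Δ = (V_up−V_dn)/(S_up−S_dn) = (101.3564−166.0844)/(131.6136−66.8856) = -1.0000. V = [p*·101.3564 + (1−p*)·166.0844]/1.04 = 116.1296. B = V − Δ·S = 224.0096.
(1,1): S=212.2800. Δ = (V_up−V_dn)/(S_up−S_dn) = (0.0000−101.3564)/(258.9816−131.6136) = -0.7958. V = [p*·0.0000 + (1−p*)·101.3564]/1.04 = 29.2374. B = V − Δ·S = 198.1648.
(0,0): S=174.0000. Δ = (V_up−V_dn)/(S_up−S_dn) = (29.2374−116.1296)/(212.2800−107.8800) = -0.8323. V = [p*·29.2374 + (1−p*)·116.1296]/1.04 = 53.1780. B = V − Δ·S = 197.9983.
Self-financing check: at every node Δ·S+B equals the discounted successor values.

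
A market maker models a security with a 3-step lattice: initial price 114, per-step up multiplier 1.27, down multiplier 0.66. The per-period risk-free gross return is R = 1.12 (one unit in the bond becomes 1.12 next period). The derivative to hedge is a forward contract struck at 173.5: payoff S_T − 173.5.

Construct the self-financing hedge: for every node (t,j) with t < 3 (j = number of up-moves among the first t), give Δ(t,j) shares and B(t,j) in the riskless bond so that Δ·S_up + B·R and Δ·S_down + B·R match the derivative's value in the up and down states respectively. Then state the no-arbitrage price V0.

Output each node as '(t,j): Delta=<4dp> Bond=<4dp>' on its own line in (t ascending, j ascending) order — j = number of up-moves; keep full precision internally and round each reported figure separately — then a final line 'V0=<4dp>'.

Under the risk-neutral measure, an up-move has probability p* = (R−d)/(u−d) = 0.7541 and values discount at R = 1.12.
At expiry t=3: V(3,0)=-140.7255, V(3,1)=-110.4338, V(3,2)=-52.1454, V(3,3)=60.0157
(2,0): S=49.6584. Δ = (V_up−V_dn)/(S_up−S_dn) = (-110.4338−-140.7255)/(63.0662−32.7745) = 1.0000. V = [p*·-110.4338 + (1−p*)·-140.7255]/1.12 = -105.2523. B = V − Δ·S = -154.9107.
(2,1): S=95.5548. Δ = (V_up−V_dn)/(S_up−S_dn) = (-52.1454−-110.4338)/(121.3546−63.0662) = 1.0000. V = [p*·-52.1454 + (1−p*)·-110.4338]/1.12 = -59.3559. B = V − Δ·S = -154.9107.
(2,2): S=183.8706. Δ = (V_up−V_dn)/(S_up−S_dn) = (60.0157−-52.1454)/(233.5157−121.3546) = 1.0000. V = [p*·60.0157 + (1−p*)·-52.1454]/1.12 = 28.9599. B = V − Δ·S = -154.9107.
(1,0): S=75.2400. Δ = (V_up−V_dn)/(S_up−S_dn) = (-59.3559−-105.2523)/(95.5548−49.6584) = 1.0000. V = [p*·-59.3559 + (1−p*)·-105.2523]/1.12 = -63.0731. B = V − Δ·S = -138.3131.
(1,1): S=144.7800. Δ = (V_up−V_dn)/(S_up−S_dn) = (28.9599−-59.3559)/(183.8706−95.5548) = 1.0000. V = [p*·28.9599 + (1−p*)·-59.3559]/1.12 = 6.4669. B = V − Δ·S = -138.3131.
(0,0): S=114.0000. Δ = (V_up−V_dn)/(S_up−S_dn) = (6.4669−-63.0731)/(144.7800−75.2400) = 1.0000. V = [p*·6.4669 + (1−p*)·-63.0731]/1.12 = -9.4939. B = V − Δ·S = -123.4939.
Root portfolio cost Δ·114+B reproduces V0=-9.4939.

(0,0): Delta=1.0000 Bond=-123.4939
(1,0): Delta=1.0000 Bond=-138.3131
(1,1): Delta=1.0000 Bond=-138.3131
(2,0): Delta=1.0000 Bond=-154.9107
(2,1): Delta=1.0000 Bond=-154.9107
(2,2): Delta=1.0000 Bond=-154.9107
V0=-9.4939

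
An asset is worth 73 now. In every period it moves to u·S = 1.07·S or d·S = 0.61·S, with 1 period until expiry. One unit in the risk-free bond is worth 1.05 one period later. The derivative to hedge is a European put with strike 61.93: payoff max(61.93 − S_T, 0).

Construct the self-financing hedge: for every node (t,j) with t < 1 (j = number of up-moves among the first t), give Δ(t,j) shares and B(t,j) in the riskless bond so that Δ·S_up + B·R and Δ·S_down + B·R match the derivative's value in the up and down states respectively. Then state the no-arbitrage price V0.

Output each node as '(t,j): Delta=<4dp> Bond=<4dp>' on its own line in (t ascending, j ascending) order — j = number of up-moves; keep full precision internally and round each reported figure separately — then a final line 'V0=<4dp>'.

The replicating-portfolio and risk-neutral prices coincide; use p* = (1.05−0.61)/(1.07−0.61) = 0.9565 for the latter.
Terminal values V(1,·): V(1,0)=17.4000, V(1,1)=0.0000
  t=0,j=0: stock 73.0000 → up 78.1100 (V=0.0000), down 44.5300 (V=17.4000). Price 0.7205; hedge Δ=-0.5182, bond B=38.5466.
Check: Δ(0,0)·S0 + B(0,0) = 0.7205 = V0.

(0,0): Delta=-0.5182 Bond=38.5466
V0=0.7205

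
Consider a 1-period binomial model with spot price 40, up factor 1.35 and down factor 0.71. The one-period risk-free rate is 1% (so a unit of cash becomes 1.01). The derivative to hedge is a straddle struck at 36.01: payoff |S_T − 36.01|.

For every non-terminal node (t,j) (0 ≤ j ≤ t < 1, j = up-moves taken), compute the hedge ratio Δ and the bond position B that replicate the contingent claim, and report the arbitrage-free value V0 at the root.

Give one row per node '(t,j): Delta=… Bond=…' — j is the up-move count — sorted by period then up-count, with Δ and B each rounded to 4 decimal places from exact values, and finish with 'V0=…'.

Risk-neutral probability p* = (R−d)/(u−d) = (1.01−0.71)/(1.35−0.71) = 0.4688.
Payoff layer (t=1): V(1,0)=7.6100, V(1,1)=17.9900
Node (0,0) S=40.0000: V=(p*·17.9900+(1−p*)·7.6100)/1.01=12.3521; Δ=(17.9900−7.6100)/(54.0000−28.4000)=0.4055; B=V−Δ·S=-3.8666
Each (Δ,B) replicates both successor values, so the strategy is self-financing and V0 is arbitrage-free.

(0,0): Delta=0.4055 Bond=-3.8666
V0=12.3521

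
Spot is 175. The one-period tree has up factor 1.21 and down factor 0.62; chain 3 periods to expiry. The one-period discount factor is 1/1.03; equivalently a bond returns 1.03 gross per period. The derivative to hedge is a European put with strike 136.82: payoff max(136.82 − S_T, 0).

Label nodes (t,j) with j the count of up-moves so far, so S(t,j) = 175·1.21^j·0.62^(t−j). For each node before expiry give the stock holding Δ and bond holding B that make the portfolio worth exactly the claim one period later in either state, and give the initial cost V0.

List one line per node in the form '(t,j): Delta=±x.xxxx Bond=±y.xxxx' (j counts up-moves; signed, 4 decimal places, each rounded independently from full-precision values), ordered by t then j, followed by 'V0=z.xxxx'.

(0,0): Delta=-0.2483 Bond=55.7600
(1,0): Delta=-0.7678 Bond=113.7987
(1,1): Delta=-0.1314 Bond=32.6868
(2,0): Delta=-1.0000 Bond=132.8350
(2,1): Delta=-0.7155 Bond=110.3541
(2,2): Delta=0.0000 Bond=0.0000
V0=12.3135

Since d<R<u, set p* = (R−d)/(u−d) = 0.6949; price each node as the discounted p*-expectation of its children.
At expiry t=3: V(3,0)=95.1126, V(3,1)=55.4233, V(3,2)=0.0000, V(3,3)=0.0000
Node (2,0) S=67.2700: V=(p*·55.4233+(1−p*)·95.1126)/1.03=65.5650; Δ=(55.4233−95.1126)/(81.3967−41.7074)=-1.0000; B=V−Δ·S=132.8350
Node (2,1) S=131.2850: V=(p*·0.0000+(1−p*)·55.4233)/1.03=16.4163; Δ=(0.0000−55.4233)/(158.8548−81.3967)=-0.7155; B=V−Δ·S=110.3541
Node (2,2) S=256.2175: V=(p*·0.0000+(1−p*)·0.0000)/1.03=0.0000; Δ=(0.0000−0.0000)/(310.0232−158.8548)=0.0000; B=V−Δ·S=0.0000
Node (1,0) S=108.5000: V=(p*·16.4163+(1−p*)·65.5650)/1.03=30.4959; Δ=(16.4163−65.5650)/(131.2850−67.2700)=-0.7678; B=V−Δ·S=113.7987
Node (1,1) S=211.7500: V=(p*·0.0000+(1−p*)·16.4163)/1.03=4.8625; Δ=(0.0000−16.4163)/(256.2175−131.2850)=-0.1314; B=V−Δ·S=32.6868
Node (0,0) S=175.0000: V=(p*·4.8625+(1−p*)·30.4959)/1.03=12.3135; Δ=(4.8625−30.4959)/(211.7500−108.5000)=-0.2483; B=V−Δ·S=55.7600
Root portfolio cost Δ·175+B reproduces V0=12.3135.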